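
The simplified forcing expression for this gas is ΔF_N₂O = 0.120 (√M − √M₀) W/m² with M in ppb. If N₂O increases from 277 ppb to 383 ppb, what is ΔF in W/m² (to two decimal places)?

ΔF = 0.35 W/m²

N₂O: 0.120 × (√383 − √277) = 0.120 × (19.5704 − 16.6433) = 0.120 × 2.9271 = 0.3513 W/m².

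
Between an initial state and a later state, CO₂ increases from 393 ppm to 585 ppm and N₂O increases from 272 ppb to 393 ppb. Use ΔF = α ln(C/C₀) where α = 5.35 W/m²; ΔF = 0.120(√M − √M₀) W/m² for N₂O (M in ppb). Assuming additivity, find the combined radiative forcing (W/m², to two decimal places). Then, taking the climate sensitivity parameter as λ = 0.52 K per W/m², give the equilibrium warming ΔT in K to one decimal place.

ΔF = 2.53 W/m²; ΔT = 1.3 K

CO₂: 5.35 × ln(585/393) = 5.35 × ln(1.48855) = 5.35 × 0.39780 = 2.1282 W/m².
N₂O: 0.120 × (√393 − √272) = 0.120 × (19.8242 − 16.4924) = 0.120 × 3.3318 = 0.3998 W/m².
Total ΔF = 2.1282 + 0.3998 = 2.5280 W/m².
ΔT = λ ΔF = 0.52 × 2.53 = 1.3156 K.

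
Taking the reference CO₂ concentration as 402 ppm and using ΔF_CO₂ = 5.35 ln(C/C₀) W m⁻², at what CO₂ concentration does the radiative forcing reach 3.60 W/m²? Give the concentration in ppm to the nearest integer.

Set 5.35 ln(C/402) = 3.60, so ln(C/402) = 3.60/5.35 = 0.67290.
Then C/402 = e^0.67290 = 1.95991, giving C = 402 × 1.95991 = 787.88 ppm.

C ≈ 788 ppm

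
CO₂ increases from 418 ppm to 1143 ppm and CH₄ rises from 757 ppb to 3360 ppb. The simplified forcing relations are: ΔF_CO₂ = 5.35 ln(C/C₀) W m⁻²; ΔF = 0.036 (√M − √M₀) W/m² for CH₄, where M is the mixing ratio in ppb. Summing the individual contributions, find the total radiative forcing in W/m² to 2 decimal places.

ΔF = 6.48 W/m²

CO₂: 5.35 × ln(1143/418) = 5.35 × ln(2.73445) = 5.35 × 1.00593 = 5.3817 W/m².
CH₄: 0.036 × (√3360 − √757) = 0.036 × (57.9655 − 27.5136) = 0.036 × 30.4519 = 1.0963 W/m².
Total ΔF = 5.3817 + 1.0963 = 6.4780 W/m².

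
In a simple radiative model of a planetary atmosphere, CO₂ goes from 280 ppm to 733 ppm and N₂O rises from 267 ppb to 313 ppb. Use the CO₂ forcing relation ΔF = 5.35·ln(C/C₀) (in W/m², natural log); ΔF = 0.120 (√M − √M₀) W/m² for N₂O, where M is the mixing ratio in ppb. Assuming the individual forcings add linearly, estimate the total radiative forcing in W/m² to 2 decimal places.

ΔF = 5.31 W/m²

CO₂: 5.35 × ln(733/280) = 5.35 × ln(2.61786) = 5.35 × 0.96236 = 5.1486 W/m².
N₂O: 0.120 × (√313 − √267) = 0.120 × (17.6918 − 16.3401) = 0.120 × 1.3517 = 0.1622 W/m².
Total ΔF = 5.1486 + 0.1622 = 5.3108 W/m².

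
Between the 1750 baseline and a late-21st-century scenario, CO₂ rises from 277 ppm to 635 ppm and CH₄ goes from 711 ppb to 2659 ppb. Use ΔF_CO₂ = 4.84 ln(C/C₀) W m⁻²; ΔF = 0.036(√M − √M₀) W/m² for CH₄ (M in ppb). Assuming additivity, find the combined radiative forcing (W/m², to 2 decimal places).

CO₂: 4.84 × ln(635/277) = 4.84 × ln(2.29242) = 4.84 × 0.82961 = 4.0153 W/m².
CH₄: 0.036 × (√2659 − √711) = 0.036 × (51.5655 − 26.6646) = 0.036 × 24.9009 = 0.8964 W/m².
Total ΔF = 4.0153 + 0.8964 = 4.9117 W/m².

ΔF = 4.91 W/m²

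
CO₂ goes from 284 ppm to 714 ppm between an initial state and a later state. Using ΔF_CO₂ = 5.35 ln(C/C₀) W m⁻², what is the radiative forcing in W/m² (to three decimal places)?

ΔF = 4.932 W/m²

CO₂: 5.35 × ln(714/284) = 5.35 × ln(2.51408) = 5.35 × 0.92191 = 4.9322 W/m².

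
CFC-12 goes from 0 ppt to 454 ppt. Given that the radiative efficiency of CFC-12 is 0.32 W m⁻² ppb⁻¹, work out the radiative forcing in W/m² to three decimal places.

ΔF = 0.145 W/m²

CFC-12: Δ = 454 − 0 = 454 ppt = 0.454 ppb; ΔF = 0.32 × 0.454 = 0.1453 W/m².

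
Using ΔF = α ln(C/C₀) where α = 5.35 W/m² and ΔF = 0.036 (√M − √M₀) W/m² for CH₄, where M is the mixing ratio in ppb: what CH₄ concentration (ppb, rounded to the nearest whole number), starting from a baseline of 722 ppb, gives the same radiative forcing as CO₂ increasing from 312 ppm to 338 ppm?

CO₂ forcing: 5.35 × ln(338/312) = 5.35 × 0.080043 = 0.42823 W/m².
Set 0.036(√M − √722) = 0.42823: √M = 0.42823/0.036 + √722 = 11.8953 + 26.8701 = 38.7654.
M = (38.7654)² = 1502.76 ppb.

M ≈ 1503 ppb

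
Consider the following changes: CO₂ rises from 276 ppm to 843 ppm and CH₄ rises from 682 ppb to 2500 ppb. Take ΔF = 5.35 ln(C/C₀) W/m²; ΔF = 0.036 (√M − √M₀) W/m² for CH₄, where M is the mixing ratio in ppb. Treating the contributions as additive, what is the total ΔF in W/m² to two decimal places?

ΔF = 6.83 W/m²

CO₂: 5.35 × ln(843/276) = 5.35 × ln(3.05435) = 5.35 × 1.11657 = 5.9736 W/m².
CH₄: 0.036 × (√2500 − √682) = 0.036 × (50.0000 − 26.1151) = 0.036 × 23.8849 = 0.8599 W/m².
Total ΔF = 5.9736 + 0.8599 = 6.8335 W/m².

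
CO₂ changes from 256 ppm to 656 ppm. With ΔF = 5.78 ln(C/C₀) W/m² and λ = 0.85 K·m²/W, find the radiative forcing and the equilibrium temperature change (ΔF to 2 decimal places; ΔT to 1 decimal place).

ΔF = 5.44 W/m²; ΔT = 4.6 K

CO₂: 5.78 × ln(656/256) = 5.78 × ln(2.56250) = 5.78 × 0.94098 = 5.4389 W/m².
ΔT = λ ΔF = 0.85 × 5.44 = 4.6240 K.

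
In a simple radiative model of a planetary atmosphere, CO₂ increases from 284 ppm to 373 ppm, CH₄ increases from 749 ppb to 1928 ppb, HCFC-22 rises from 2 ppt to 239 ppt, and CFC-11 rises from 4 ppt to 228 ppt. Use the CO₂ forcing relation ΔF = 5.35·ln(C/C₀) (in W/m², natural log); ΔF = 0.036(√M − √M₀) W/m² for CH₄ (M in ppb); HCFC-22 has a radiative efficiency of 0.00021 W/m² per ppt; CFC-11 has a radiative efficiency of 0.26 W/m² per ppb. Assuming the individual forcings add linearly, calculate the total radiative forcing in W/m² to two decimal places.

CO₂: 5.35 × ln(373/284) = 5.35 × ln(1.31338) = 5.35 × 0.27260 = 1.4584 W/m².
CH₄: 0.036 × (√1928 − √749) = 0.036 × (43.9090 − 27.3679) = 0.036 × 16.5411 = 0.5955 W/m².
HCFC-22: ΔF = 0.00021 × (239 − 2) = 0.00021 × 237 = 0.0498 W/m².
CFC-11: Δ = 228 − 4 = 224 ppt = 0.224 ppb; ΔF = 0.26 × 0.224 = 0.0582 W/m².
Total ΔF = 1.4584 + 0.5955 + 0.0498 + 0.0582 = 2.1619 W/m².

ΔF = 2.16 W/m²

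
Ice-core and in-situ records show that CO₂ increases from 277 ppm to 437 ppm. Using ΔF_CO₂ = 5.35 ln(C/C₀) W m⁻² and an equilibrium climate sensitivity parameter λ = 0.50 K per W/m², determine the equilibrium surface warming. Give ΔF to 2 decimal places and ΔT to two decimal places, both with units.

CO₂: 5.35 × ln(437/277) = 5.35 × ln(1.57762) = 5.35 × 0.45592 = 2.4392 W/m².
ΔT = λ ΔF = 0.50 × 2.44 = 1.2200 K.

ΔF = 2.44 W/m²; ΔT = 1.22 K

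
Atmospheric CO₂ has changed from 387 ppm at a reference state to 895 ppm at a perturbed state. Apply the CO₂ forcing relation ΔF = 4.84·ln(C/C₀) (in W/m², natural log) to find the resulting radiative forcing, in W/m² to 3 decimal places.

CO₂: 4.84 × ln(895/387) = 4.84 × ln(2.31266) = 4.84 × 0.83840 = 4.0579 W/m².

ΔF = 4.058 W/m²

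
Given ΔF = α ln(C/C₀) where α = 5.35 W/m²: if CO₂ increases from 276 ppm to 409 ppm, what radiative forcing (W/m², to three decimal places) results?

ΔF = 2.104 W/m²

CO₂ absorption bands are partially saturated, so forcing scales with the logarithm of the concentration ratio.
CO₂: 5.35 × ln(409/276) = 5.35 × ln(1.48188) = 5.35 × 0.39331 = 2.1042 W/m².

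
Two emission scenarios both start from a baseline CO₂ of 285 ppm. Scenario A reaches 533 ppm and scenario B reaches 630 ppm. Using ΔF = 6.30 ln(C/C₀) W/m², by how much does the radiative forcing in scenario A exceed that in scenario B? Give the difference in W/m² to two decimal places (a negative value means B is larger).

ΔF_A = 6.30 ln(533/285) = 6.30 × 0.62603 = 3.9440 W/m².
ΔF_B = 6.30 ln(630/285) = 6.30 × 0.79323 = 4.9973 W/m².
Difference: 3.9440 − 4.9973 = -1.0533 W/m².

ΔF_A − ΔF_B = -1.05 W/m²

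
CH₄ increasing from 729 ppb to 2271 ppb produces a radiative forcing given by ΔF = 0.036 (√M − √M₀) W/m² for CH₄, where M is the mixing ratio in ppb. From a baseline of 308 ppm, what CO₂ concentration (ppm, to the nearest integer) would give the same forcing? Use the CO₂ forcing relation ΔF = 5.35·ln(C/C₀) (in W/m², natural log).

CH₄ forcing: 0.036 × (√2271 − √729) = 0.036 × (47.6550 − 27.0000) = 0.036 × 20.6550 = 0.74358 W/m².
Set 5.35 ln(C/308) = 0.74358: ln(C/308) = 0.74358/5.35 = 0.13899, so C = 308 × e^0.13899 = 308 × 1.14911 = 353.93 ppm.

C ≈ 354 ppm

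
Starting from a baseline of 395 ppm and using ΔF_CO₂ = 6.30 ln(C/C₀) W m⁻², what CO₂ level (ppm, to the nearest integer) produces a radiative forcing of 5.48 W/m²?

C ≈ 943 ppm

Set 6.30 ln(C/395) = 5.48, so ln(C/395) = 5.48/6.30 = 0.86984.
Then C/395 = e^0.86984 = 2.38653, giving C = 395 × 2.38653 = 942.68 ppm.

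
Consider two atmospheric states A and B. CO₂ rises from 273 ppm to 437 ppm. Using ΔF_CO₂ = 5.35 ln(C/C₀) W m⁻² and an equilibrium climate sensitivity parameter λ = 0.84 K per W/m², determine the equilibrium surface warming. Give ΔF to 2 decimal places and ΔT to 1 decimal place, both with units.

ΔF = 2.52 W/m²; ΔT = 2.1 K

CO₂: 5.35 × ln(437/273) = 5.35 × ln(1.60073) = 5.35 × 0.47046 = 2.5170 W/m².
ΔT = λ ΔF = 0.84 × 2.52 = 2.1168 K.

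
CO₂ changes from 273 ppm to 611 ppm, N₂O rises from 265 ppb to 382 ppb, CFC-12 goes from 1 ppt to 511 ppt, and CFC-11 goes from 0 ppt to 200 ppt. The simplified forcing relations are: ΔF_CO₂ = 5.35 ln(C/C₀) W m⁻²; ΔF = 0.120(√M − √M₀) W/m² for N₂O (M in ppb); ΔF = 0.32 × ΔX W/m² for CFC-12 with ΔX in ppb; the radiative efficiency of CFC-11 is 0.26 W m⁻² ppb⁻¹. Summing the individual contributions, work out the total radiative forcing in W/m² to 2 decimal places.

CO₂: 5.35 × ln(611/273) = 5.35 × ln(2.23810) = 5.35 × 0.80563 = 4.3101 W/m².
N₂O: 0.120 × (√382 − √265) = 0.120 × (19.5448 − 16.2788) = 0.120 × 3.2660 = 0.3919 W/m².
CFC-12: Δ = 511 − 1 = 510 ppt = 0.510 ppb; ΔF = 0.32 × 0.510 = 0.1632 W/m².
CFC-11: Δ = 200 − 0 = 200 ppt = 0.200 ppb; ΔF = 0.26 × 0.200 = 0.0520 W/m².
Total ΔF = 4.3101 + 0.3919 + 0.1632 + 0.0520 = 4.9172 W/m².

ΔF = 4.92 W/m²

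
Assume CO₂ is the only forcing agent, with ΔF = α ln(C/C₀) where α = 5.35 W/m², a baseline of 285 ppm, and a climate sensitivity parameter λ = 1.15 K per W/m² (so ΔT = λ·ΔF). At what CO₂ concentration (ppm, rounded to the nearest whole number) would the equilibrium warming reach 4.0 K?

Required forcing: ΔF = ΔT/λ = 4.0/1.15 = 3.4783 W/m².
Then ln(C/285) = ΔF/5.35 = 3.4783/5.35 = 0.65015.
So C = 285 × e^0.65015 = 285 × 1.91583 = 546.01 ppm.

C ≈ 546 ppm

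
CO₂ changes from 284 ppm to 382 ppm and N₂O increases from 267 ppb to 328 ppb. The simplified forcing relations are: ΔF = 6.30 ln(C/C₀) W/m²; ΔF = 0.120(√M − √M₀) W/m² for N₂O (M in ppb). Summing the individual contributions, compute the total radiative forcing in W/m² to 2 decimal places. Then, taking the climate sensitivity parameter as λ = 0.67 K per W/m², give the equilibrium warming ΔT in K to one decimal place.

CO₂: 6.30 × ln(382/284) = 6.30 × ln(1.34507) = 6.30 × 0.29645 = 1.8676 W/m².
N₂O: 0.120 × (√328 − √267) = 0.120 × (18.1108 − 16.3401) = 0.120 × 1.7707 = 0.2125 W/m².
Total ΔF = 1.8676 + 0.2125 = 2.0801 W/m².
ΔT = λ ΔF = 0.67 × 2.08 = 1.3936 K.

ΔF = 2.08 W/m²; ΔT = 1.4 K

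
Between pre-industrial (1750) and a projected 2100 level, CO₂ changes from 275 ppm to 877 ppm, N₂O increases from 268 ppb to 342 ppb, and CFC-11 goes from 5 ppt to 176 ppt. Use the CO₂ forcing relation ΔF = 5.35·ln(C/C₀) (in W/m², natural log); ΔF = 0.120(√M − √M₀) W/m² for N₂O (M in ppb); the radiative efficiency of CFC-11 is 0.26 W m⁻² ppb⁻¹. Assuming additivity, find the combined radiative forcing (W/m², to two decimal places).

ΔF = 6.50 W/m²

CO₂: 5.35 × ln(877/275) = 5.35 × ln(3.18909) = 5.35 × 1.15974 = 6.2046 W/m².
N₂O: 0.120 × (√342 − √268) = 0.120 × (18.4932 − 16.3707) = 0.120 × 2.1225 = 0.2547 W/m².
CFC-11: Δ = 176 − 5 = 171 ppt = 0.171 ppb; ΔF = 0.26 × 0.171 = 0.0445 W/m².
Total ΔF = 6.2046 + 0.2547 + 0.0445 = 6.5038 W/m².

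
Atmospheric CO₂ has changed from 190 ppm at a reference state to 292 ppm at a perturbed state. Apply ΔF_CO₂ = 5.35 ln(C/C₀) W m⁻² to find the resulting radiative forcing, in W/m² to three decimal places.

CO₂: 5.35 × ln(292/190) = 5.35 × ln(1.53684) = 5.35 × 0.42973 = 2.2991 W/m².

ΔF = 2.299 W/m²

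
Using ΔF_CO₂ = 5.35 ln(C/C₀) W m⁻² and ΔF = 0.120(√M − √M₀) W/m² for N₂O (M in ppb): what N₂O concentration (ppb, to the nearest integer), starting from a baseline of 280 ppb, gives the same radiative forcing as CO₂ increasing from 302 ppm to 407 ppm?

CO₂ forcing: 5.35 × ln(407/302) = 5.35 × 0.298386 = 1.59637 W/m².
Set 0.120(√M − √280) = 1.59637: √M = 1.59637/0.120 + √280 = 13.3031 + 16.7332 = 30.0363.
M = (30.0363)² = 902.18 ppb.

M ≈ 902 ppb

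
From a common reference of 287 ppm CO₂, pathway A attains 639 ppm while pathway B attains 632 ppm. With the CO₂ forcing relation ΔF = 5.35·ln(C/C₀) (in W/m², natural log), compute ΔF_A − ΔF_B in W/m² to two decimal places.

ΔF_A = 5.35 ln(639/287) = 5.35 × 0.80042 = 4.2822 W/m².
ΔF_B = 5.35 ln(632/287) = 5.35 × 0.78941 = 4.2233 W/m².
Difference: 4.2822 − 4.2233 = 0.0589 W/m².

ΔF_A − ΔF_B = 0.06 W/m²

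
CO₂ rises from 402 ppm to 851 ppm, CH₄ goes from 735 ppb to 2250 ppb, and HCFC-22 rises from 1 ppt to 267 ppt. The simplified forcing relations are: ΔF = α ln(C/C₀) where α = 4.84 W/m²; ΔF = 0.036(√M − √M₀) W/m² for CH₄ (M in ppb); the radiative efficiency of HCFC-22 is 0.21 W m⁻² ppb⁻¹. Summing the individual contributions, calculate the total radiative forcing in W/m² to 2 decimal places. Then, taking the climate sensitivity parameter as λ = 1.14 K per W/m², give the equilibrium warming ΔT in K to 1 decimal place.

ΔF = 4.42 W/m²; ΔT = 5.0 K

CO₂: 4.84 × ln(851/402) = 4.84 × ln(2.11692) = 4.84 × 0.74996 = 3.6298 W/m².
CH₄: 0.036 × (√2250 − √735) = 0.036 × (47.4342 − 27.1109) = 0.036 × 20.3233 = 0.7316 W/m².
HCFC-22: Δ = 267 − 1 = 266 ppt = 0.266 ppb; ΔF = 0.21 × 0.266 = 0.0559 W/m².
Total ΔF = 3.6298 + 0.7316 + 0.0559 = 4.4173 W/m².
ΔT = λ ΔF = 1.14 × 4.42 = 5.0388 K.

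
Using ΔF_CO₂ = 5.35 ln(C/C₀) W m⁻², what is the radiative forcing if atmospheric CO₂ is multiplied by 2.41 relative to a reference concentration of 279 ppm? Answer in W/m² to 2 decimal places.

Because the forcing depends only on the ratio C/C₀, the initial concentration does not enter.
ΔF = 5.35 × ln(2.41) = 5.35 × 0.87963 = 4.7060 W/m².

ΔF = 4.71 W/m²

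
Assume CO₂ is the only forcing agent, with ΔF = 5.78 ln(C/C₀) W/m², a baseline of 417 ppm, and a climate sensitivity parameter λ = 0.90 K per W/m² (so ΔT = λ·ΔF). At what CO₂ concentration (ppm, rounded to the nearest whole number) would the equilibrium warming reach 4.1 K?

Required forcing: ΔF = ΔT/λ = 4.1/0.90 = 4.5556 W/m².
Then ln(C/417) = ΔF/5.78 = 4.5556/5.78 = 0.78817.
So C = 417 × e^0.78817 = 417 × 2.19937 = 917.14 ppm.

C ≈ 917 ppm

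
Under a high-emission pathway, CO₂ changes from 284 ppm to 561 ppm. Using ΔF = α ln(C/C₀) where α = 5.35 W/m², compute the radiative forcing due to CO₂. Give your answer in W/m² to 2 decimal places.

ΔF = 3.64 W/m²

CO₂: 5.35 × ln(561/284) = 5.35 × ln(1.97535) = 5.35 × 0.68075 = 3.6420 W/m².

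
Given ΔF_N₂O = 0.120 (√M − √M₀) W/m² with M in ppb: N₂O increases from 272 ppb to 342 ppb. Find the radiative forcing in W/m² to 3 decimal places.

N₂O: 0.120 × (√342 − √272) = 0.120 × (18.4932 − 16.4924) = 0.120 × 2.0008 = 0.2401 W/m².

ΔF = 0.240 W/m²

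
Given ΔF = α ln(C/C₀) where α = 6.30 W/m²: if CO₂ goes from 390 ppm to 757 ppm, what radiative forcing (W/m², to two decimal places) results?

ΔF = 4.18 W/m²

CO₂ absorption bands are partially saturated, so forcing scales with the logarithm of the concentration ratio.
CO₂: 6.30 × ln(757/390) = 6.30 × ln(1.94103) = 6.30 × 0.66322 = 4.1783 W/m².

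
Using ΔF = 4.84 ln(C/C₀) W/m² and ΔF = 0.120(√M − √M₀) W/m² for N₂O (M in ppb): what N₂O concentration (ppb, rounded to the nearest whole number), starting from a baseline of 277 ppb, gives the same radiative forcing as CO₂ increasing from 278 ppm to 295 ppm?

CO₂ forcing: 4.84 × ln(295/278) = 4.84 × 0.059354 = 0.28727 W/m².
Set 0.120(√M − √277) = 0.28727: √M = 0.28727/0.120 + √277 = 2.3939 + 16.6433 = 19.0372.
M = (19.0372)² = 362.41 ppb.

M ≈ 362 ppb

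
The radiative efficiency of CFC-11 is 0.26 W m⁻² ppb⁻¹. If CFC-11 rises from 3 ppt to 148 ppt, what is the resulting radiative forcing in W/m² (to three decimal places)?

ΔF = 0.038 W/m²

CFC-11: Δ = 148 − 3 = 145 ppt = 0.145 ppb; ΔF = 0.26 × 0.145 = 0.0377 W/m².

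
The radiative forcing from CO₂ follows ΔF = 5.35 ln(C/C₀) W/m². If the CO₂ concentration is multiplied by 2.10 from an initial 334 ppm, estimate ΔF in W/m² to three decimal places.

Because the forcing depends only on the ratio C/C₀, the initial concentration does not enter.
ΔF = 5.35 × ln(2.10) = 5.35 × 0.74194 = 3.9694 W/m².

ΔF = 3.969 W/m²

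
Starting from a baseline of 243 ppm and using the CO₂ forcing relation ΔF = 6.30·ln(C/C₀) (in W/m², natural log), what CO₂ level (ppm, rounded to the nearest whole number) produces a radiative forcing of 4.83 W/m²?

C ≈ 523 ppm

Set 6.30 ln(C/243) = 4.83, so ln(C/243) = 4.83/6.30 = 0.76667.
Then C/243 = e^0.76667 = 2.15259, giving C = 243 × 2.15259 = 523.08 ppm.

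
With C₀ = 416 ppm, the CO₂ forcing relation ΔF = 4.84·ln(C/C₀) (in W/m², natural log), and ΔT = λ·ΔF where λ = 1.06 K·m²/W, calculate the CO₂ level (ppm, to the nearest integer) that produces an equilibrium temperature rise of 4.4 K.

Required forcing: ΔF = ΔT/λ = 4.4/1.06 = 4.1509 W/m².
Then ln(C/416) = ΔF/4.84 = 4.1509/4.84 = 0.85762.
So C = 416 × e^0.85762 = 416 × 2.35754 = 980.74 ppm.

C ≈ 981 ppm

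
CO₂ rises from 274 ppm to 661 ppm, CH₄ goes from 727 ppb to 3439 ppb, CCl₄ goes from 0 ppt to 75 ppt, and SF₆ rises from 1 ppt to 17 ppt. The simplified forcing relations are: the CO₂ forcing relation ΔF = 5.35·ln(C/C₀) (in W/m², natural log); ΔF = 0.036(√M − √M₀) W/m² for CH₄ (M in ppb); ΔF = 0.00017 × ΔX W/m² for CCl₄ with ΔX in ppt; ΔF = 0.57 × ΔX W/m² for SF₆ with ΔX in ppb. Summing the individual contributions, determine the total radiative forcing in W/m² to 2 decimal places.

ΔF = 5.87 W/m²

CO₂: 5.35 × ln(661/274) = 5.35 × ln(2.41241) = 5.35 × 0.88063 = 4.7114 W/m².
CH₄: 0.036 × (√3439 − √727) = 0.036 × (58.6430 − 26.9629) = 0.036 × 31.6801 = 1.1405 W/m².
CCl₄: ΔF = 0.00017 × (75 − 0) = 0.00017 × 75 = 0.0128 W/m².
SF₆: Δ = 17 − 1 = 16 ppt = 0.016 ppb; ΔF = 0.57 × 0.016 = 0.0091 W/m².
Total ΔF = 4.7114 + 1.1405 + 0.0128 + 0.0091 = 5.8738 W/m².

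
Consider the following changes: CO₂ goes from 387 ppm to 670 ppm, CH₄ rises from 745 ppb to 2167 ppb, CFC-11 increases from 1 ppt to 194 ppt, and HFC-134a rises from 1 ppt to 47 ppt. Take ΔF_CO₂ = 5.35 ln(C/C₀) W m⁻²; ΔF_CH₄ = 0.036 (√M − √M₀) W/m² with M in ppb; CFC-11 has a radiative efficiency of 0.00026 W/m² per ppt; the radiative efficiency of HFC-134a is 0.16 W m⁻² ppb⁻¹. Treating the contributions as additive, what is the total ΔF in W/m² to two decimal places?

CO₂: 5.35 × ln(670/387) = 5.35 × ln(1.73127) = 5.35 × 0.54886 = 2.9364 W/m².
CH₄: 0.036 × (√2167 − √745) = 0.036 × (46.5510 − 27.2947) = 0.036 × 19.2563 = 0.6932 W/m².
CFC-11: ΔF = 0.00026 × (194 − 1) = 0.00026 × 193 = 0.0502 W/m².
HFC-134a: Δ = 47 − 1 = 46 ppt = 0.046 ppb; ΔF = 0.16 × 0.046 = 0.0074 W/m².
Total ΔF = 2.9364 + 0.6932 + 0.0502 + 0.0074 = 3.6872 W/m².

ΔF = 3.69 W/m²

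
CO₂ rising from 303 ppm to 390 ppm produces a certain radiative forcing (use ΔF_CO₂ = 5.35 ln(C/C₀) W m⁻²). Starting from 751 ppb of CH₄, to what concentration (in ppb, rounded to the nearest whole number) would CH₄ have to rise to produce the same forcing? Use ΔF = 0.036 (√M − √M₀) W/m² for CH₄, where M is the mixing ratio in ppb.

CO₂ forcing: 5.35 × ln(390/303) = 5.35 × 0.252414 = 1.35041 W/m².
Set 0.036(√M − √751) = 1.35041: √M = 1.35041/0.036 + √751 = 37.5114 + 27.4044 = 64.9158.
M = (64.9158)² = 4214.06 ppb.

M ≈ 4214 ppb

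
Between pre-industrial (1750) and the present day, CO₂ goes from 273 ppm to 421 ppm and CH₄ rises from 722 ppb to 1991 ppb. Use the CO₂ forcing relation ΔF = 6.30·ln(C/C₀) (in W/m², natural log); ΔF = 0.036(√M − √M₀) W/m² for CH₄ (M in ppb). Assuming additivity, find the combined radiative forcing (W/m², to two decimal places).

ΔF = 3.37 W/m²

CO₂: 6.30 × ln(421/273) = 6.30 × ln(1.54212) = 6.30 × 0.43316 = 2.7289 W/m².
CH₄: 0.036 × (√1991 − √722) = 0.036 × (44.6206 − 26.8701) = 0.036 × 17.7505 = 0.6390 W/m².
Total ΔF = 2.7289 + 0.6390 = 3.3679 W/m².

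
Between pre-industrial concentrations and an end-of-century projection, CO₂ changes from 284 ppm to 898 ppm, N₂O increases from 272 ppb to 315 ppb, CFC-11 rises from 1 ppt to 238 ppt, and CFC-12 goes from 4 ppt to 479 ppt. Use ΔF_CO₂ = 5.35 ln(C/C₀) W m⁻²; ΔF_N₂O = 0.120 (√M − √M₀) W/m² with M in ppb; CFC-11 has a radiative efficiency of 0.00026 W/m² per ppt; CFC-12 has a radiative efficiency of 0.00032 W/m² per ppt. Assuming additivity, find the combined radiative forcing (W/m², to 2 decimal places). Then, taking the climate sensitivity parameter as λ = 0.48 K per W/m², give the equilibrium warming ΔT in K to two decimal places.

ΔF = 6.52 W/m²; ΔT = 3.13 K

CO₂: 5.35 × ln(898/284) = 5.35 × ln(3.16197) = 5.35 × 1.15120 = 6.1589 W/m².
N₂O: 0.120 × (√315 − √272) = 0.120 × (17.7482 − 16.4924) = 0.120 × 1.2558 = 0.1507 W/m².
CFC-11: ΔF = 0.00026 × (238 − 1) = 0.00026 × 237 = 0.0616 W/m².
CFC-12: ΔF = 0.00032 × (479 − 4) = 0.00032 × 475 = 0.1520 W/m².
Total ΔF = 6.1589 + 0.1507 + 0.0616 + 0.1520 = 6.5232 W/m².
ΔT = λ ΔF = 0.48 × 6.52 = 3.1296 K.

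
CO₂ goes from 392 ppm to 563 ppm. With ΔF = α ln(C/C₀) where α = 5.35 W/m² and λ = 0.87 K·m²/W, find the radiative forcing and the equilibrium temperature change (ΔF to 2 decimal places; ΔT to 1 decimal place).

CO₂: 5.35 × ln(563/392) = 5.35 × ln(1.43622) = 5.35 × 0.36201 = 1.9368 W/m².
ΔT = λ ΔF = 0.87 × 1.94 = 1.6878 K.

ΔF = 1.94 W/m²; ΔT = 1.7 K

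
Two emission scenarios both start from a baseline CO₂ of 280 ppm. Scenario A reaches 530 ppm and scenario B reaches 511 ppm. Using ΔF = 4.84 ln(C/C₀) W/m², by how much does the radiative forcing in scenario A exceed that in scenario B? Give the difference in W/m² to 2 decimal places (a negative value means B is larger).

ΔF_A − ΔF_B = 0.18 W/m²

ΔF_A = 4.84 ln(530/280) = 4.84 × 0.63809 = 3.0884 W/m².
ΔF_B = 4.84 ln(511/280) = 4.84 × 0.60158 = 2.9116 W/m².
Difference: 3.0884 − 2.9116 = 0.1768 W/m².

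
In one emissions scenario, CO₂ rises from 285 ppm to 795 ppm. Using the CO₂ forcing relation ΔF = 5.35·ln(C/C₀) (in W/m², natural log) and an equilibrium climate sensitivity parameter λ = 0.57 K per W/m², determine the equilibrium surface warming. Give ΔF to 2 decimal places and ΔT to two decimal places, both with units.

ΔF = 5.49 W/m²; ΔT = 3.13 K

CO₂: 5.35 × ln(795/285) = 5.35 × ln(2.78947) = 5.35 × 1.02585 = 5.4883 W/m².
ΔT = λ ΔF = 0.57 × 5.49 = 3.1293 K.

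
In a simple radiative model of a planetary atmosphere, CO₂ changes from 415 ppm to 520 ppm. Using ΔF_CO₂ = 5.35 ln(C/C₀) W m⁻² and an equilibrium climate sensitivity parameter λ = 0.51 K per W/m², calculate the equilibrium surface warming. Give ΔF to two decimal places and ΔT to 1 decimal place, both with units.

CO₂: 5.35 × ln(520/415) = 5.35 × ln(1.25301) = 5.35 × 0.22555 = 1.2067 W/m².
ΔT = λ ΔF = 0.51 × 1.21 = 0.6171 K.

ΔF = 1.21 W/m²; ΔT = 0.6 K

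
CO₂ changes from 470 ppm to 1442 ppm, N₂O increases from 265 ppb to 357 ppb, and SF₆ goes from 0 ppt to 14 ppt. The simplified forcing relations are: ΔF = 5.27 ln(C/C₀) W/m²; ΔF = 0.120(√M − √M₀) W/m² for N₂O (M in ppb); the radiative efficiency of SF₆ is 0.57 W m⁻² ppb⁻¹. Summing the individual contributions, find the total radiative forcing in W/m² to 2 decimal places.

CO₂: 5.27 × ln(1442/470) = 5.27 × ln(3.06809) = 5.27 × 1.12106 = 5.9080 W/m².
N₂O: 0.120 × (√357 − √265) = 0.120 × (18.8944 − 16.2788) = 0.120 × 2.6156 = 0.3139 W/m².
SF₆: Δ = 14 − 0 = 14 ppt = 0.014 ppb; ΔF = 0.57 × 0.014 = 0.0080 W/m².
Total ΔF = 5.9080 + 0.3139 + 0.0080 = 6.2299 W/m².

ΔF = 6.23 W/m²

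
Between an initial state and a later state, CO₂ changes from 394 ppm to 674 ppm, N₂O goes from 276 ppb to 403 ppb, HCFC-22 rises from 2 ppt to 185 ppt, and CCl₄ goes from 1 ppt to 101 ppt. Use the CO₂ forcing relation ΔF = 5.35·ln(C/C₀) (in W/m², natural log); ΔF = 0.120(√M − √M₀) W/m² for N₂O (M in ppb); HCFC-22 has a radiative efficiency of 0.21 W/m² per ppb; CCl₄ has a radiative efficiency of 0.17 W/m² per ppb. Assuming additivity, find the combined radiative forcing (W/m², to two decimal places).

ΔF = 3.34 W/m²

CO₂: 5.35 × ln(674/394) = 5.35 × ln(1.71066) = 5.35 × 0.53688 = 2.8723 W/m².
N₂O: 0.120 × (√403 − √276) = 0.120 × (20.0749 − 16.6132) = 0.120 × 3.4617 = 0.4154 W/m².
HCFC-22: Δ = 185 − 2 = 183 ppt = 0.183 ppb; ΔF = 0.21 × 0.183 = 0.0384 W/m².
CCl₄: Δ = 101 − 1 = 100 ppt = 0.100 ppb; ΔF = 0.17 × 0.100 = 0.0170 W/m².
Total ΔF = 2.8723 + 0.4154 + 0.0384 + 0.0170 = 3.3431 W/m².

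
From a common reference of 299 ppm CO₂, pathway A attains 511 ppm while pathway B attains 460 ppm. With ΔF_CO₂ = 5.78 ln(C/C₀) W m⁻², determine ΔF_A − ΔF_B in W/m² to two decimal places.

ΔF_A − ΔF_B = 0.61 W/m²

ΔF_A = 5.78 ln(511/299) = 5.78 × 0.53593 = 3.0977 W/m².
ΔF_B = 5.78 ln(460/299) = 5.78 × 0.43078 = 2.4899 W/m².
Difference: 3.0977 − 2.4899 = 0.6078 W/m².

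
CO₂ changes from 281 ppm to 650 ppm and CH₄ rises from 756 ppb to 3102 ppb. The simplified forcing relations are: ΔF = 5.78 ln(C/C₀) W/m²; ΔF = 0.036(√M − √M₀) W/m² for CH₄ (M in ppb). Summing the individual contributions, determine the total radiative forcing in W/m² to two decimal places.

ΔF = 5.86 W/m²

CO₂: 5.78 × ln(650/281) = 5.78 × ln(2.31317) = 5.78 × 0.83862 = 4.8472 W/m².
CH₄: 0.036 × (√3102 − √756) = 0.036 × (55.6956 − 27.4955) = 0.036 × 28.2001 = 1.0152 W/m².
Total ΔF = 4.8472 + 1.0152 = 5.8624 W/m².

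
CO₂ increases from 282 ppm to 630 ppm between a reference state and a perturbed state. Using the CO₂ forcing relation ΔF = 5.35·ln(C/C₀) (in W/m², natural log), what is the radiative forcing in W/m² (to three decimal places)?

ΔF = 4.300 W/m²

CO₂ absorption bands are partially saturated, so forcing scales with the logarithm of the concentration ratio.
CO₂: 5.35 × ln(630/282) = 5.35 × ln(2.23404) = 5.35 × 0.80381 = 4.3004 W/m².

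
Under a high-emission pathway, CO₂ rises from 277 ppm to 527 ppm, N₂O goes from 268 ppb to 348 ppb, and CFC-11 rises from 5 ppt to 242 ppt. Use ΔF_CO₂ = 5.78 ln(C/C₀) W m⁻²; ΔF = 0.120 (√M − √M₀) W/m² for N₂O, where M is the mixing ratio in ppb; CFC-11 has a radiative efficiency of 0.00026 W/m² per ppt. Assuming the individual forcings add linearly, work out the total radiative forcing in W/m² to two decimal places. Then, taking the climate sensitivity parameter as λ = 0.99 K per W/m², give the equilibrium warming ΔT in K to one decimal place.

ΔF = 4.05 W/m²; ΔT = 4.0 K

CO₂: 5.78 × ln(527/277) = 5.78 × ln(1.90253) = 5.78 × 0.64318 = 3.7176 W/m².
N₂O: 0.120 × (√348 − √268) = 0.120 × (18.6548 − 16.3707) = 0.120 × 2.2841 = 0.2741 W/m².
CFC-11: ΔF = 0.00026 × (242 − 5) = 0.00026 × 237 = 0.0616 W/m².
Total ΔF = 3.7176 + 0.2741 + 0.0616 = 4.0533 W/m².
ΔT = λ ΔF = 0.99 × 4.05 = 4.0095 K.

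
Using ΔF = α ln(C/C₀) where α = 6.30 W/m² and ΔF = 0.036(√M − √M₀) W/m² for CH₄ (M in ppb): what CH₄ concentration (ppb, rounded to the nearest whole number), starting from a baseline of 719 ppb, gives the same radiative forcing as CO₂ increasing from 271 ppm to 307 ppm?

M ≈ 2366 ppb

CO₂ forcing: 6.30 × ln(307/271) = 6.30 × 0.124729 = 0.78579 W/m².
Set 0.036(√M − √719) = 0.78579: √M = 0.78579/0.036 + √719 = 21.8275 + 26.8142 = 48.6417.
M = (48.6417)² = 2366.01 ppb.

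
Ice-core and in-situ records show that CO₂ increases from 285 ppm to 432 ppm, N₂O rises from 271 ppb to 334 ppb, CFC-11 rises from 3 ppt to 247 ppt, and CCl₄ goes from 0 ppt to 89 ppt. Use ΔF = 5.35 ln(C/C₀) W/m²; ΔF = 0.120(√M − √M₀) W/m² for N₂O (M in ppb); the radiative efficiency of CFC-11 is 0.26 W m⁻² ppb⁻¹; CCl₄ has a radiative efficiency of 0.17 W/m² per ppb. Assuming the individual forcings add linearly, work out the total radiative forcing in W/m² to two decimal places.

CO₂: 5.35 × ln(432/285) = 5.35 × ln(1.51579) = 5.35 × 0.41594 = 2.2253 W/m².
N₂O: 0.120 × (√334 − √271) = 0.120 × (18.2757 − 16.4621) = 0.120 × 1.8136 = 0.2176 W/m².
CFC-11: Δ = 247 − 3 = 244 ppt = 0.244 ppb; ΔF = 0.26 × 0.244 = 0.0634 W/m².
CCl₄: Δ = 89 − 0 = 89 ppt = 0.089 ppb; ΔF = 0.17 × 0.089 = 0.0151 W/m².
Total ΔF = 2.2253 + 0.2176 + 0.0634 + 0.0151 = 2.5214 W/m².

ΔF = 2.52 W/m²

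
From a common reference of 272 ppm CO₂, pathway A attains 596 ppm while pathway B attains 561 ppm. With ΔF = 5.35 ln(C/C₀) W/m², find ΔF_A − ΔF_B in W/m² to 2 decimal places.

ΔF_A = 5.35 ln(596/272) = 5.35 × 0.78444 = 4.1968 W/m².
ΔF_B = 5.35 ln(561/272) = 5.35 × 0.72392 = 3.8730 W/m².
Difference: 4.1968 − 3.8730 = 0.3238 W/m².
(Equivalently, ΔF_A − ΔF_B = 5.35 ln(596/561) = 5.35 × 0.06052 = 0.3238 W/m².)

ΔF_A − ΔF_B = 0.32 W/m²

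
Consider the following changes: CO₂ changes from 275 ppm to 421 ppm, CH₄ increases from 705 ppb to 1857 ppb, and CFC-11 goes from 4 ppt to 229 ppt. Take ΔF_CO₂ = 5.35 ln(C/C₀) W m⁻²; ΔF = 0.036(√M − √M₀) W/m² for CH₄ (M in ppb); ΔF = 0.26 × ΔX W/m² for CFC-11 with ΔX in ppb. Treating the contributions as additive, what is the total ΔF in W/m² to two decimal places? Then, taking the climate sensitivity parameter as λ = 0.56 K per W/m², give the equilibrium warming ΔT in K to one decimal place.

CO₂: 5.35 × ln(421/275) = 5.35 × ln(1.53091) = 5.35 × 0.42586 = 2.2784 W/m².
CH₄: 0.036 × (√1857 − √705) = 0.036 × (43.0929 − 26.5518) = 0.036 × 16.5411 = 0.5955 W/m².
CFC-11: Δ = 229 − 4 = 225 ppt = 0.225 ppb; ΔF = 0.26 × 0.225 = 0.0585 W/m².
Total ΔF = 2.2784 + 0.5955 + 0.0585 = 2.9324 W/m².
ΔT = λ ΔF = 0.56 × 2.93 = 1.6408 K.

ΔF = 2.93 W/m²; ΔT = 1.6 K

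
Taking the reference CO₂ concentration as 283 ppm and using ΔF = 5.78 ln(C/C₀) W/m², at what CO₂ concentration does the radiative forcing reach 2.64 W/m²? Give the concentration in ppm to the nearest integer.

Set 5.78 ln(C/283) = 2.64, so ln(C/283) = 2.64/5.78 = 0.45675.
Then C/283 = e^0.45675 = 1.57893, giving C = 283 × 1.57893 = 446.84 ppm.

C ≈ 447 ppm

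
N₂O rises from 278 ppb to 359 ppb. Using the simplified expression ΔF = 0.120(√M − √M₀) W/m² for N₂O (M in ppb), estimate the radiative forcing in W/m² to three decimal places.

ΔF = 0.273 W/m²

N₂O: 0.120 × (√359 − √278) = 0.120 × (18.9473 − 16.6733) = 0.120 × 2.2740 = 0.2729 W/m².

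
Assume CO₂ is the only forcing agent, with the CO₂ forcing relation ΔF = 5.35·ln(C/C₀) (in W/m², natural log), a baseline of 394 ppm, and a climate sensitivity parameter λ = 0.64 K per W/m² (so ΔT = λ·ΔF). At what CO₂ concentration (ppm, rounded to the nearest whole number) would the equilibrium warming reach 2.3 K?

C ≈ 771 ppm

Required forcing: ΔF = ΔT/λ = 2.3/0.64 = 3.5938 W/m².
Then ln(C/394) = ΔF/5.35 = 3.5938/5.35 = 0.67174.
So C = 394 × e^0.67174 = 394 × 1.95764 = 771.31 ppm.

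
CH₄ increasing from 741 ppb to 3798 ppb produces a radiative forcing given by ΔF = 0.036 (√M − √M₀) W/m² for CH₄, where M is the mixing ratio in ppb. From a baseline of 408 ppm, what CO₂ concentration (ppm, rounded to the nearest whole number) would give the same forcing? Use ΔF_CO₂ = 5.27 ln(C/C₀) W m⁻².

C ≈ 516 ppm

CH₄ forcing: 0.036 × (√3798 − √741) = 0.036 × (61.6279 − 27.2213) = 0.036 × 34.4066 = 1.23864 W/m².
Set 5.27 ln(C/408) = 1.23864: ln(C/408) = 1.23864/5.27 = 0.23504, so C = 408 × e^0.23504 = 408 × 1.26496 = 516.10 ppm.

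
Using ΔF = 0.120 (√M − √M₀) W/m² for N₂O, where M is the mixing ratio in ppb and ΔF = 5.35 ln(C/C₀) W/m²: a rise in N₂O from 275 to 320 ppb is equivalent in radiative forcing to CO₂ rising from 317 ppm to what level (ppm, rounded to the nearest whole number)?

N₂O forcing: 0.120 × (√320 − √275) = 0.120 × (17.8885 − 16.5831) = 0.120 × 1.3054 = 0.15665 W/m².
Set 5.35 ln(C/317) = 0.15665: ln(C/317) = 0.15665/5.35 = 0.02928, so C = 317 × e^0.02928 = 317 × 1.02971 = 326.42 ppm.

C ≈ 326 ppm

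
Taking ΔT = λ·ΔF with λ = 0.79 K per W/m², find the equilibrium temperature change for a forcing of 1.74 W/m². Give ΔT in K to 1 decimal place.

ΔT = 1.4 K

ΔT = λ ΔF = 0.79 × 1.74 = 1.3746 K.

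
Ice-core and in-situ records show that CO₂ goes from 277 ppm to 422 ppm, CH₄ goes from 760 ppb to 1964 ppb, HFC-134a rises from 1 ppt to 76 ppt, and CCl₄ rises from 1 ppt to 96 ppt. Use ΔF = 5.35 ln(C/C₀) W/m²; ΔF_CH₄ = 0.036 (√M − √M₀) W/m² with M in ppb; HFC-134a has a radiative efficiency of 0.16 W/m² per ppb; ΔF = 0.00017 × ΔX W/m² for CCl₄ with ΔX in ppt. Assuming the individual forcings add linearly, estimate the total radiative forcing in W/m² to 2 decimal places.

ΔF = 2.88 W/m²

CO₂: 5.35 × ln(422/277) = 5.35 × ln(1.52347) = 5.35 × 0.42099 = 2.2523 W/m².
CH₄: 0.036 × (√1964 − √760) = 0.036 × (44.3170 − 27.5681) = 0.036 × 16.7489 = 0.6030 W/m².
HFC-134a: Δ = 76 − 1 = 75 ppt = 0.075 ppb; ΔF = 0.16 × 0.075 = 0.0120 W/m².
CCl₄: ΔF = 0.00017 × (96 − 1) = 0.00017 × 95 = 0.0162 W/m².
Total ΔF = 2.2523 + 0.6030 + 0.0120 + 0.0162 = 2.8835 W/m².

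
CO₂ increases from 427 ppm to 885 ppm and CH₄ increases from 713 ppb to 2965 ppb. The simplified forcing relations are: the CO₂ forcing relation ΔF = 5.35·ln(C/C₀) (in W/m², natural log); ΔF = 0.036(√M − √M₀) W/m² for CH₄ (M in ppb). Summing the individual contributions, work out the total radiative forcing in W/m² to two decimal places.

ΔF = 4.90 W/m²

CO₂: 5.35 × ln(885/427) = 5.35 × ln(2.07260) = 5.35 × 0.72880 = 3.8991 W/m².
CH₄: 0.036 × (√2965 − √713) = 0.036 × (54.4518 − 26.7021) = 0.036 × 27.7497 = 0.9990 W/m².
Total ΔF = 3.8991 + 0.9990 = 4.8981 W/m².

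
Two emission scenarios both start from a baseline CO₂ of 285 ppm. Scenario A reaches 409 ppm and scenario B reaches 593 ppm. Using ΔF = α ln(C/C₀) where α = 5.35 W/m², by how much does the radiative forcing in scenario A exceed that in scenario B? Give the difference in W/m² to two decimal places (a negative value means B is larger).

ΔF_A − ΔF_B = -1.99 W/m²

ΔF_A = 5.35 ln(409/285) = 5.35 × 0.36123 = 1.9326 W/m².
ΔF_B = 5.35 ln(593/285) = 5.35 × 0.73271 = 3.9200 W/m².
Difference: 1.9326 − 3.9200 = -1.9874 W/m².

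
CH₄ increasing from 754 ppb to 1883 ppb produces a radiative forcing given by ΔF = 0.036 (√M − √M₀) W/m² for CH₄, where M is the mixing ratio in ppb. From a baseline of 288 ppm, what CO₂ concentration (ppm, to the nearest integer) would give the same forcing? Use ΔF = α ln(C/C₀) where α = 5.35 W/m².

C ≈ 321 ppm

CH₄ forcing: 0.036 × (√1883 − √754) = 0.036 × (43.3935 − 27.4591) = 0.036 × 15.9344 = 0.57364 W/m².
Set 5.35 ln(C/288) = 0.57364: ln(C/288) = 0.57364/5.35 = 0.10722, so C = 288 × e^0.10722 = 288 × 1.11318 = 320.60 ppm.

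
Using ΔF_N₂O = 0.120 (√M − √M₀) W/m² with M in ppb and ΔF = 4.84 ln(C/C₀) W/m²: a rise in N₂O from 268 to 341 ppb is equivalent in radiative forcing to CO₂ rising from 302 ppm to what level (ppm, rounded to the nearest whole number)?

C ≈ 318 ppm

N₂O forcing: 0.120 × (√341 − √268) = 0.120 × (18.4662 − 16.3707) = 0.120 × 2.0955 = 0.25146 W/m².
Set 4.84 ln(C/302) = 0.25146: ln(C/302) = 0.25146/4.84 = 0.05195, so C = 302 × e^0.05195 = 302 × 1.05332 = 318.10 ppm.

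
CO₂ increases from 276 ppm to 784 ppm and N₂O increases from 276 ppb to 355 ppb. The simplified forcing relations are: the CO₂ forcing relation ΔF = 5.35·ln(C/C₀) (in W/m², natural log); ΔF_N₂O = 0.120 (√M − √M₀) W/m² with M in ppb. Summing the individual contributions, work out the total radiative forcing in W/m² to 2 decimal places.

CO₂: 5.35 × ln(784/276) = 5.35 × ln(2.84058) = 5.35 × 1.04401 = 5.5855 W/m².
N₂O: 0.120 × (√355 − √276) = 0.120 × (18.8414 − 16.6132) = 0.120 × 2.2282 = 0.2674 W/m².
Total ΔF = 5.5855 + 0.2674 = 5.8529 W/m².

ΔF = 5.85 W/m²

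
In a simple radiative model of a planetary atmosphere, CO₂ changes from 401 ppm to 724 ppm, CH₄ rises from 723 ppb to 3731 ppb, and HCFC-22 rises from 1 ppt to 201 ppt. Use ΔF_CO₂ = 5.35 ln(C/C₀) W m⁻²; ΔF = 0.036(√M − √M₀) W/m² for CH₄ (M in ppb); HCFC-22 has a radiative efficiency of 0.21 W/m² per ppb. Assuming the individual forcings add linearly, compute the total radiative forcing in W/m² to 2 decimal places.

ΔF = 4.43 W/m²

CO₂: 5.35 × ln(724/401) = 5.35 × ln(1.80549) = 5.35 × 0.59083 = 3.1609 W/m².
CH₄: 0.036 × (√3731 − √723) = 0.036 × (61.0819 − 26.8887) = 0.036 × 34.1932 = 1.2310 W/m².
HCFC-22: Δ = 201 − 1 = 200 ppt = 0.200 ppb; ΔF = 0.21 × 0.200 = 0.0420 W/m².
Total ΔF = 3.1609 + 1.2310 + 0.0420 = 4.4339 W/m².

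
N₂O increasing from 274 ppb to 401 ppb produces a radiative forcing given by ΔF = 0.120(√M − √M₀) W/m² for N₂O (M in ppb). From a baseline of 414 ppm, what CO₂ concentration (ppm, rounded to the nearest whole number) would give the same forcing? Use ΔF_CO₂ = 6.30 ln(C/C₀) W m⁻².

C ≈ 442 ppm

N₂O forcing: 0.120 × (√401 − √274) = 0.120 × (20.0250 − 16.5529) = 0.120 × 3.4721 = 0.41665 W/m².
Set 6.30 ln(C/414) = 0.41665: ln(C/414) = 0.41665/6.30 = 0.06613, so C = 414 × e^0.06613 = 414 × 1.06837 = 442.31 ppm.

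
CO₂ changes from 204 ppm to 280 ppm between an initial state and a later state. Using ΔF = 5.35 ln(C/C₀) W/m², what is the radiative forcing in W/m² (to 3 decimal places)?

CO₂: 5.35 × ln(280/204) = 5.35 × ln(1.37255) = 5.35 × 0.31667 = 1.6942 W/m².

ΔF = 1.694 W/m²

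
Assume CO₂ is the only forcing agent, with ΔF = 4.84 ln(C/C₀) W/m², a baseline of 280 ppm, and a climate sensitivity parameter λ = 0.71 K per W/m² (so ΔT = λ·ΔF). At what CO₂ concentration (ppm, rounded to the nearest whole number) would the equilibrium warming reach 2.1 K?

C ≈ 516 ppm

Required forcing: ΔF = ΔT/λ = 2.1/0.71 = 2.9577 W/m².
Then ln(C/280) = ΔF/4.84 = 2.9577/4.84 = 0.61110.
So C = 280 × e^0.61110 = 280 × 1.84246 = 515.89 ppm.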